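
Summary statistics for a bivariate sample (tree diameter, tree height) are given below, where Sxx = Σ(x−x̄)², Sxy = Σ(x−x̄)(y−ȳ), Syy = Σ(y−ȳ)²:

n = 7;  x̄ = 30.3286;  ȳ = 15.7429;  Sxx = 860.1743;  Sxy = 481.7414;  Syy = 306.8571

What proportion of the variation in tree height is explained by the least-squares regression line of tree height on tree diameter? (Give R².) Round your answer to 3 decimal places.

0.879

R² = Sxy²/(Sxx·Syy) = (481.7414)²/(860.1743·306.8571) = 0.879236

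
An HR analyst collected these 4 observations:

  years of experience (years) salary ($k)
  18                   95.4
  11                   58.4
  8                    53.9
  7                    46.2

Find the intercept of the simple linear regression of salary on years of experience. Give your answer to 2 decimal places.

n = 4, Σx = 44, Σy = 253.9, Σxy = 3114.2, Σx² = 558
Sxx = Σx² − (Σx)²/n = 558 − 484 = 74
Sxy = Σxy − (Σx)(Σy)/n = 3114.2 − 2792.9 = 321.3
b = Sxy/Sxx = 321.3/74 = 4.341892
a = ȳ − b·x̄ = 63.475 − 4.341892·11 = 15.714189

15.71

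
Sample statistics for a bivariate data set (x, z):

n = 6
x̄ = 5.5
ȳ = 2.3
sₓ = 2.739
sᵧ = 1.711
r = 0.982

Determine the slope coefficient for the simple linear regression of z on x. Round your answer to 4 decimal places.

b = r · sᵧ/sₓ = 0.982 · 1.711/2.739 = 0.613436

0.6134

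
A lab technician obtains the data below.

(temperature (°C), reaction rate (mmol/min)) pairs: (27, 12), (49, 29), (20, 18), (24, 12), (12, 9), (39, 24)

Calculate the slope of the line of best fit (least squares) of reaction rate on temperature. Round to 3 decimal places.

0.527

n = 6, Σx = 171, Σy = 104, Σxy = 3437, Σx² = 5771
Sxx = Σx² − (Σx)²/n = 5771 − 4873.5 = 897.5
Sxy = Σxy − (Σx)(Σy)/n = 3437 − 2964 = 473
b = Sxy/Sxx = 473/897.5 = 0.527019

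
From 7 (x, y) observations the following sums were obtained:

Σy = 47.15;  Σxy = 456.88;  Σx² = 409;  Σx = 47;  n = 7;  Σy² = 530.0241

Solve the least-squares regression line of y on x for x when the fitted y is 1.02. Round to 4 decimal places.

Sxx = Σx² − (Σx)²/n = 409 − 315.571429 = 93.428571
Sxy = Σxy − (Σx)(Σy)/n = 456.88 − 316.578571 = 140.301429
b = Sxy/Sxx = 140.301429/93.428571 = 1.501697
a = ȳ − b·x̄ = 6.735714 − 1.501697·6.714286 = -3.347110
Set a + b·x = 1.02: x = (1.02 − (-3.347110)) / 1.501697 = 2.908116

2.9081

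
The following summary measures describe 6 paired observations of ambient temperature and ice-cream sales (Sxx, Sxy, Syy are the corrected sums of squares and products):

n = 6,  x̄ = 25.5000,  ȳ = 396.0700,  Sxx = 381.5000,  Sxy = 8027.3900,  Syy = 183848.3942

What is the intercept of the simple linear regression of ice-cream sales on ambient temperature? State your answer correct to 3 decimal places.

-140.492

b = Sxy/Sxx = 8027.39/381.5 = 21.041651
a = ȳ − b·x̄ = 396.07 − 21.041651·25.5 = -140.492110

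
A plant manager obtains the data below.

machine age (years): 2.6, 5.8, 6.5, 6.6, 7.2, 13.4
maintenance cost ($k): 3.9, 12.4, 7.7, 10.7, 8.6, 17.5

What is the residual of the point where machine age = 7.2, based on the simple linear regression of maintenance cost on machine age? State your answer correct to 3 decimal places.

-1.747

n = 6, Σx = 42.1, Σy = 60.8, Σxy = 499.15, Σx² = 357.61
Sxx = Σx² − (Σx)²/n = 357.61 − 295.401667 = 62.208333
Sxy = Σxy − (Σx)(Σy)/n = 499.15 − 426.613333 = 72.536667
b = Sxy/Sxx = 72.536667/62.208333 = 1.166028
a = ȳ − b·x̄ = 10.133333 − 1.166028·7.016667 = 1.951703
ŷ(7.2) = 1.951703 + 1.166028·7.2 = 10.347105
residual = y − ŷ = 8.6 − 10.347105 = -1.747105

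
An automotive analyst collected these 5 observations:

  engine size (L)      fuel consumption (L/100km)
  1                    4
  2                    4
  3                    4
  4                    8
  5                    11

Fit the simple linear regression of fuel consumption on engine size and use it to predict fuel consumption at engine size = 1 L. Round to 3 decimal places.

n = 5, Σx = 15, Σy = 31, Σxy = 111, Σx² = 55
Sxx = Σx² − (Σx)²/n = 55 − 45 = 10
Sxy = Σxy − (Σx)(Σy)/n = 111 − 93 = 18
b = Sxy/Sxx = 18/10 = 1.8
a = ȳ − b·x̄ = 6.2 − 1.8·3 = 0.8
ŷ(1) = a + b·1 = 0.8 + 1.8·1 = 2.6

2.600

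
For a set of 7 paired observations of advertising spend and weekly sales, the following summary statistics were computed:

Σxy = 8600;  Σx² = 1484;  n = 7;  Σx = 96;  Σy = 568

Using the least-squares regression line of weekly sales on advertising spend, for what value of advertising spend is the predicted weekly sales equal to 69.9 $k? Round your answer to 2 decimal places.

11.39

Sxx = Σx² − (Σx)²/n = 1484 − 1316.571429 = 167.428571
Sxy = Σxy − (Σx)(Σy)/n = 8600 − 7789.714286 = 810.285714
b = Sxy/Sxx = 810.285714/167.428571 = 4.839590
a = ȳ − b·x̄ = 81.142857 − 4.839590·13.714286 = 14.771331
Set a + b·x = 69.9: x = (69.9 − 14.771331) / 4.839590 = 11.391185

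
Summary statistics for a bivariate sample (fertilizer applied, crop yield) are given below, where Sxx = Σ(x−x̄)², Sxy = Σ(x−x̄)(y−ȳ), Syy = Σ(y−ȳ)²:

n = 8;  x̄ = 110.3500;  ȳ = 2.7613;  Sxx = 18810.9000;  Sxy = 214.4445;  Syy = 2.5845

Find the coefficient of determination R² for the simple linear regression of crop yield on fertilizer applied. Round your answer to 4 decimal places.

0.9459

R² = Sxy²/(Sxx·Syy) = (214.4445)²/(18810.9·2.5845) = 0.945897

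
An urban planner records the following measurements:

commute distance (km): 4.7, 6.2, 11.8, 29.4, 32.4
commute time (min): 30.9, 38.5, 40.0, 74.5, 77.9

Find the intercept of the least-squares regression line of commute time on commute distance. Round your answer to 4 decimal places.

24.1267

n = 5, Σx = 84.5, Σy = 261.8, Σxy = 5570.19, Σx² = 2113.89
Sxx = Σx² − (Σx)²/n = 2113.89 − 1428.05 = 685.84
Sxy = Σxy − (Σx)(Σy)/n = 5570.19 − 4424.42 = 1145.77
b = Sxy/Sxx = 1145.77/685.84 = 1.670608
a = ȳ − b·x̄ = 52.36 − 1.670608·16.9 = 24.126720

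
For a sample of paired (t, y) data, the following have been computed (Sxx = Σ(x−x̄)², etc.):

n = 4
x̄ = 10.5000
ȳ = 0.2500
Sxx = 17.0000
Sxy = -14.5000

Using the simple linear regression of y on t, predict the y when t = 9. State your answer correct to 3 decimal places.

1.529

b = Sxy/Sxx = -14.5/17 = -0.852941
a = ȳ − b·x̄ = 0.25 − (-0.852941)·10.5 = 9.205882
ŷ(9) = a + b·9 = 9.205882 + (-0.852941)·9 = 1.529412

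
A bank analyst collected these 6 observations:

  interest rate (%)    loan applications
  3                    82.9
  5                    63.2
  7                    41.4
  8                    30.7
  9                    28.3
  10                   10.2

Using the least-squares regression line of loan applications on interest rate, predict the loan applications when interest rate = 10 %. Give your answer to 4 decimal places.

12.7745

n = 6, Σx = 42, Σy = 256.7, Σxy = 1456.8, Σx² = 328
Sxx = Σx² − (Σx)²/n = 328 − 294 = 34
Sxy = Σxy − (Σx)(Σy)/n = 1456.8 − 1796.9 = -340.1
b = Sxy/Sxx = -340.1/34 = -10.002941
a = ȳ − b·x̄ = 42.783333 − (-10.002941)·7 = 112.803922
ŷ(10) = a + b·10 = 112.803922 + (-10.002941)·10 = 12.774510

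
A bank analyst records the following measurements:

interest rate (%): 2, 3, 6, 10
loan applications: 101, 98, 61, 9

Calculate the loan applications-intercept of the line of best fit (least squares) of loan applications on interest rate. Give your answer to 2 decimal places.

n = 4, Σx = 21, Σy = 269, Σxy = 952, Σx² = 149
Sxx = Σx² − (Σx)²/n = 149 − 110.25 = 38.75
Sxy = Σxy − (Σx)(Σy)/n = 952 − 1412.25 = -460.25
b = Sxy/Sxx = -460.25/38.75 = -11.877419
a = ȳ − b·x̄ = 67.25 − (-11.877419)·5.25 = 129.606452

129.61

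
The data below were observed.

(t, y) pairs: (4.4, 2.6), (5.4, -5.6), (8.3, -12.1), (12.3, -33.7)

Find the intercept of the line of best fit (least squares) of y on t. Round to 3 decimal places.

20.666

n = 4, Σx = 30.4, Σy = -48.8, Σxy = -533.74, Σx² = 268.7
Sxx = Σx² − (Σx)²/n = 268.7 − 231.04 = 37.66
Sxy = Σxy − (Σx)(Σy)/n = -533.74 − (-370.88) = -162.86
b = Sxy/Sxx = -162.86/37.66 = -4.324482
a = ȳ − b·x̄ = -12.2 − (-4.324482)·7.6 = 20.666065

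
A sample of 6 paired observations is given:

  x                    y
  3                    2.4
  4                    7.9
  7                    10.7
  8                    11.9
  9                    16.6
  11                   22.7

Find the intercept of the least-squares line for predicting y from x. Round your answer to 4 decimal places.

n = 6, Σx = 42, Σy = 72.2, Σxy = 608, Σx² = 340
Sxx = Σx² − (Σx)²/n = 340 − 294 = 46
Sxy = Σxy − (Σx)(Σy)/n = 608 − 505.4 = 102.6
b = Sxy/Sxx = 102.6/46 = 2.230435
a = ȳ − b·x̄ = 12.033333 − 2.230435·7 = -3.579710

-3.5797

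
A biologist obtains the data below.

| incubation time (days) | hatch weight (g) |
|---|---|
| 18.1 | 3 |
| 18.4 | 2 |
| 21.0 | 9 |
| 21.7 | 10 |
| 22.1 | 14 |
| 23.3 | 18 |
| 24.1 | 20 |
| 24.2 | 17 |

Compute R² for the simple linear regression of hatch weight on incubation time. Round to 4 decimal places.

0.9521

n = 8, Σx = 172.9, Σy = 93, Σxy = 2119.3, Σx² = 3775.81, Σy² = 1403
Sxx = Σx² − (Σx)²/n = 3775.81 − 3736.80125 = 39.00875
Sxy = Σxy − (Σx)(Σy)/n = 2119.3 − 2009.9625 = 109.3375
Syy = Σy² − (Σy)²/n = 1403 − 1081.125 = 321.875
R² = Sxy²/(Sxx·Syy) = (109.3375)²/(39.00875·321.875) = 0.952114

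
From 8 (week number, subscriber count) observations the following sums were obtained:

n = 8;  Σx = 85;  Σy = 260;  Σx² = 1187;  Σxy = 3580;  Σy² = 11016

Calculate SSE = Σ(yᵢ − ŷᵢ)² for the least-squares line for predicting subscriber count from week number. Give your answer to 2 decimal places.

Sxx = Σx² − (Σx)²/n = 1187 − 903.125 = 283.875
Sxy = Σxy − (Σx)(Σy)/n = 3580 − 2762.5 = 817.5
Syy = Σy² − (Σy)²/n = 11016 − 8450 = 2566
b = Sxy/Sxx = 817.5/283.875 = 2.879789
SSE = Syy − b·Sxy = 2566 − 2.879789·817.5 = 211.772787

211.77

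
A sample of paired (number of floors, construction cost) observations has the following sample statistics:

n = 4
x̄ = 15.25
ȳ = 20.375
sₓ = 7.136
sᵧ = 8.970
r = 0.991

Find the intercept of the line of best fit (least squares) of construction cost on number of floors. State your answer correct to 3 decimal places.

b = r · sᵧ/sₓ = 0.991 · 8.97/7.136 = 1.245694
a = ȳ − b·x̄ = 20.375 − 1.245694·15.25 = 1.378172

1.378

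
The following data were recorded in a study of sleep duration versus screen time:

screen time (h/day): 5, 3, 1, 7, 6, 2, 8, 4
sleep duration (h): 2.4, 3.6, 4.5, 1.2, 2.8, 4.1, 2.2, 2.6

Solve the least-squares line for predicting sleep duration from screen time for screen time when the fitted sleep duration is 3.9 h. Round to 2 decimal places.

2.03

n = 8, Σx = 36, Σy = 23.4, Σxy = 88.7, Σx² = 204
Sxx = Σx² − (Σx)²/n = 204 − 162 = 42
Sxy = Σxy − (Σx)(Σy)/n = 88.7 − 105.3 = -16.6
b = Sxy/Sxx = -16.6/42 = -0.395238
a = ȳ − b·x̄ = 2.925 − (-0.395238)·4.5 = 4.703571
Set a + b·x = 3.9: x = (3.9 − 4.703571) / (-0.395238) = 2.033133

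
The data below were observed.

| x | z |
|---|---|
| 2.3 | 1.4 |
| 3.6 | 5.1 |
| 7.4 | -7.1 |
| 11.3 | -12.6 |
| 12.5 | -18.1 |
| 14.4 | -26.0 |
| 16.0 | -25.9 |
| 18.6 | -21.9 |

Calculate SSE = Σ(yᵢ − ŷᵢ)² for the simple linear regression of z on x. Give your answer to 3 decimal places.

n = 8, Σx = 86.1, Σy = -105.1, Σxy = -1595.73, Σx² = 1166.27, Σy² = 2391.17
Sxx = Σx² − (Σx)²/n = 1166.27 − 926.65125 = 239.61875
Sxy = Σxy − (Σx)(Σy)/n = -1595.73 − (-1131.13875) = -464.59125
Syy = Σy² − (Σy)²/n = 2391.17 − 1380.75125 = 1010.41875
b = Sxy/Sxx = -464.59125/239.61875 = -1.938877
SSE = Syy − b·Sxy = 1010.41875 − (-1.938877)·(-464.59125) = 109.633525

109.634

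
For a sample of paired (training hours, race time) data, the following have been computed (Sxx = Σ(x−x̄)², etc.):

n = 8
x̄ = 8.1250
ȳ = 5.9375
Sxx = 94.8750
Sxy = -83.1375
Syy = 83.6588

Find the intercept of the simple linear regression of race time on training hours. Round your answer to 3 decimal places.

13.057

b = Sxy/Sxx = -83.1375/94.875 = -0.876285
a = ȳ − b·x̄ = 5.9375 − (-0.876285)·8.125 = 13.057312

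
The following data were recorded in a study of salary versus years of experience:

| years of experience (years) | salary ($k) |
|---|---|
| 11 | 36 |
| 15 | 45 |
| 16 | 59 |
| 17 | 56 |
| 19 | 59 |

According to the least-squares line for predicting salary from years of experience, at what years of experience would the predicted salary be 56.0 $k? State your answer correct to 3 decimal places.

n = 5, Σx = 78, Σy = 255, Σxy = 4088, Σx² = 1252
Sxx = Σx² − (Σx)²/n = 1252 − 1216.8 = 35.2
Sxy = Σxy − (Σx)(Σy)/n = 4088 − 3978 = 110
b = Sxy/Sxx = 110/35.2 = 3.125
a = ȳ − b·x̄ = 51 − 3.125·15.6 = 2.25
Set a + b·x = 56.0: x = (56.0 − 2.25) / 3.125 = 17.2

17.200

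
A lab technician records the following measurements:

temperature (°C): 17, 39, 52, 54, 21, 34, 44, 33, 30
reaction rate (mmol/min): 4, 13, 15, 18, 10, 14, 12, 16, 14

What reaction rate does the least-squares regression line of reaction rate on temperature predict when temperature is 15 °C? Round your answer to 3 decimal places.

7.786

n = 9, Σx = 324, Σy = 116, Σxy = 4489, Σx² = 12952
Sxx = Σx² − (Σx)²/n = 12952 − 11664 = 1288
Sxy = Σxy − (Σx)(Σy)/n = 4489 − 4176 = 313
b = Sxy/Sxx = 313/1288 = 0.243012
a = ȳ − b·x̄ = 12.888889 − 0.243012·36 = 4.140442
ŷ(15) = a + b·15 = 4.140442 + 0.243012·15 = 7.785628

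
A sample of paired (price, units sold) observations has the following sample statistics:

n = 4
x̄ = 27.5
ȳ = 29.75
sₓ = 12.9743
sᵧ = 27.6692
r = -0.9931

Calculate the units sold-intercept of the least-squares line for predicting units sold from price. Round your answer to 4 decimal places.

b = r · sᵧ/sₓ = -0.9931 · 27.6692/12.9743 = -2.117901
a = ȳ − b·x̄ = 29.75 − (-2.117901)·27.5 = 87.992277

87.9923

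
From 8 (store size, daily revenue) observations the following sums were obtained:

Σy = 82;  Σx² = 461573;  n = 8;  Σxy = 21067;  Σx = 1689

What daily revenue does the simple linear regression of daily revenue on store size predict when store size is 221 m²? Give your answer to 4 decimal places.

10.6032

Sxx = Σx² − (Σx)²/n = 461573 − 356590.125 = 104982.875
Sxy = Σxy − (Σx)(Σy)/n = 21067 − 17312.25 = 3754.75
b = Sxy/Sxx = 3754.75/104982.875 = 0.035765
a = ȳ − b·x̄ = 10.25 − 0.035765·211.125 = 2.699039
ŷ(221) = a + b·221 = 2.699039 + 0.035765·221 = 10.603183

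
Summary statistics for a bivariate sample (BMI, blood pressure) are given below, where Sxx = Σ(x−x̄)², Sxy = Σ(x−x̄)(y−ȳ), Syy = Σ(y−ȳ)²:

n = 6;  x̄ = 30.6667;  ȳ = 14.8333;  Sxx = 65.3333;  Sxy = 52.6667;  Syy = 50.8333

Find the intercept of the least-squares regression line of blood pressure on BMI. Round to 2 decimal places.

-9.89

b = Sxy/Sxx = 52.6667/65.3333 = 0.806123
a = ȳ − b·x̄ = 14.8333 − 0.806123·30.6667 = -9.887844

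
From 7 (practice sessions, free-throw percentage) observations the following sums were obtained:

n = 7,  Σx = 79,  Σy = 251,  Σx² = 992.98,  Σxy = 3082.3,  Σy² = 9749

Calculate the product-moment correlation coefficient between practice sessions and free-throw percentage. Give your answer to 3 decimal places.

Sxx = Σx² − (Σx)²/n = 992.98 − 891.571429 = 101.408571
Sxy = Σxy − (Σx)(Σy)/n = 3082.3 − 2832.714286 = 249.585714
Syy = Σy² − (Σy)²/n = 9749 − 9000.142857 = 748.857143
r = Sxy/√(Sxx·Syy) = 249.585714/√(75940.533061) = 249.585714/275.573099 = 0.905697

0.906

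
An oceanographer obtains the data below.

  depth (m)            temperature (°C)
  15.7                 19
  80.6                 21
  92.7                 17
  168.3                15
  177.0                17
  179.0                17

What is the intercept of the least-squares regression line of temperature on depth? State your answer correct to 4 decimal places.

20.1176

n = 6, Σx = 713.3, Σy = 106, Σxy = 12143.3, Σx² = 107031.03
Sxx = Σx² − (Σx)²/n = 107031.03 − 84799.481667 = 22231.548333
Sxy = Σxy − (Σx)(Σy)/n = 12143.3 − 12601.633333 = -458.333333
b = Sxy/Sxx = -458.333333/22231.548333 = -0.020616
a = ȳ − b·x̄ = 17.666667 − (-0.020616)·118.883333 = 20.117607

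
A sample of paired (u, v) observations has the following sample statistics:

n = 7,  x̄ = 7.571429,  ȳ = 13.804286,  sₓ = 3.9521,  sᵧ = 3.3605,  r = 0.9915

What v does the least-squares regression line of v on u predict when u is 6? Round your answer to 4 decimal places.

b = r · sᵧ/sₓ = 0.9915 · 3.3605/3.9521 = 0.843080
a = ȳ − b·x̄ = 13.804286 − 0.843080·7.571429 = 7.420967
ŷ(6) = a + b·6 = 7.420967 + 0.843080·6 = 12.479446

12.4794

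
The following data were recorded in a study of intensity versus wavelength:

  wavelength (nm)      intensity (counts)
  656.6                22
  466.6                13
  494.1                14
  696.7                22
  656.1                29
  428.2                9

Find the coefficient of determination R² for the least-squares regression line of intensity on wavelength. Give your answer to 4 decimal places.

n = 6, Σx = 3398.3, Σy = 109, Σxy = 65636.5, Σx² = 1992187.27, Σy² = 2255
Sxx = Σx² − (Σx)²/n = 1992187.27 − 1924740.481667 = 67446.788333
Sxy = Σxy − (Σx)(Σy)/n = 65636.5 − 61735.783333 = 3900.716667
Syy = Σy² − (Σy)²/n = 2255 − 1980.166667 = 274.833333
R² = Sxy²/(Sxx·Syy) = (3900.716667)²/(67446.788333·274.833333) = 0.820839

0.8208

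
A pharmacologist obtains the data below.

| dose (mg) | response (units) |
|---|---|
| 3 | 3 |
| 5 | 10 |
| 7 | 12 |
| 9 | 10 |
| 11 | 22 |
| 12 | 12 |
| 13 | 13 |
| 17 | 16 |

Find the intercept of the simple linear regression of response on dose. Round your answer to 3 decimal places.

n = 8, Σx = 77, Σy = 98, Σxy = 1060, Σx² = 887
Sxx = Σx² − (Σx)²/n = 887 − 741.125 = 145.875
Sxy = Σxy − (Σx)(Σy)/n = 1060 − 943.25 = 116.75
b = Sxy/Sxx = 116.75/145.875 = 0.800343
a = ȳ − b·x̄ = 12.25 − 0.800343·9.625 = 4.546701

4.547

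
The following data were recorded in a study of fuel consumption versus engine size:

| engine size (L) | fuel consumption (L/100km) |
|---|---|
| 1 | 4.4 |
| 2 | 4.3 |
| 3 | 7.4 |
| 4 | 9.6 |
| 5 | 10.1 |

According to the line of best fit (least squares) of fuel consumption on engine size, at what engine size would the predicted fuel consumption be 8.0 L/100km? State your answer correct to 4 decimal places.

3.5030

n = 5, Σx = 15, Σy = 35.8, Σxy = 124.1, Σx² = 55
Sxx = Σx² − (Σx)²/n = 55 − 45 = 10
Sxy = Σxy − (Σx)(Σy)/n = 124.1 − 107.4 = 16.7
b = Sxy/Sxx = 16.7/10 = 1.67
a = ȳ − b·x̄ = 7.16 − 1.67·3 = 2.15
Set a + b·x = 8.0: x = (8.0 − 2.15) / 1.67 = 3.502994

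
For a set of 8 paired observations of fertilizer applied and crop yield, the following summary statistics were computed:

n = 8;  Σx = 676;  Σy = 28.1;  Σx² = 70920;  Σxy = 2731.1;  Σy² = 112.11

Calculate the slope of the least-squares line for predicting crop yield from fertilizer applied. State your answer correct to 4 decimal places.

Sxx = Σx² − (Σx)²/n = 70920 − 57122 = 13798
Sxy = Σxy − (Σx)(Σy)/n = 2731.1 − 2374.45 = 356.65
b = Sxy/Sxx = 356.65/13798 = 0.025848

0.0258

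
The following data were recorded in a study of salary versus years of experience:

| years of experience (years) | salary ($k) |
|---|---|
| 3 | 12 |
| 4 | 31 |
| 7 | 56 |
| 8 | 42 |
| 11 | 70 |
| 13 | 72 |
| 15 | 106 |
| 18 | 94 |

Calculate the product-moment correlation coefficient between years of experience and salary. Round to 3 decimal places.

0.942

n = 8, Σx = 79, Σy = 483, Σxy = 5876, Σx² = 977, Σy² = 36161
Sxx = Σx² − (Σx)²/n = 977 − 780.125 = 196.875
Sxy = Σxy − (Σx)(Σy)/n = 5876 − 4769.625 = 1106.375
Syy = Σy² − (Σy)²/n = 36161 − 29161.125 = 6999.875
r = Sxy/√(Sxx·Syy) = 1106.375/√(1378100.390625) = 1106.375/1173.925207 = 0.942458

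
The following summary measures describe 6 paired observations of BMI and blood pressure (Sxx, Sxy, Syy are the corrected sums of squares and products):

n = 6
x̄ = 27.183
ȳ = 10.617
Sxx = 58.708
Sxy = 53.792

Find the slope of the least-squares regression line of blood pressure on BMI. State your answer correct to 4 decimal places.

0.9163

b = Sxy/Sxx = 53.792/58.708 = 0.916264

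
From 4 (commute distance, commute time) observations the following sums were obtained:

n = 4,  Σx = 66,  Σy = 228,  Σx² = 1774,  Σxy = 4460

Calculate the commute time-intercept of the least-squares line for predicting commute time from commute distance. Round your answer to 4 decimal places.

40.1869

Sxx = Σx² − (Σx)²/n = 1774 − 1089 = 685
Sxy = Σxy − (Σx)(Σy)/n = 4460 − 3762 = 698
b = Sxy/Sxx = 698/685 = 1.018978
a = ȳ − b·x̄ = 57 − 1.018978·16.5 = 40.186861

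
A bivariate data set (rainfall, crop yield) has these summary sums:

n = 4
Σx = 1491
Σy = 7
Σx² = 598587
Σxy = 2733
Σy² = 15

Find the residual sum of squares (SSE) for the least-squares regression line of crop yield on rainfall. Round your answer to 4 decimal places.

2.3923

Sxx = Σx² − (Σx)²/n = 598587 − 555770.25 = 42816.75
Sxy = Σxy − (Σx)(Σy)/n = 2733 − 2609.25 = 123.75
Syy = Σy² − (Σy)²/n = 15 − 12.25 = 2.75
b = Sxy/Sxx = 123.75/42816.75 = 0.002890
SSE = Syy − b·Sxy = 2.75 − 0.002890·123.75 = 2.392335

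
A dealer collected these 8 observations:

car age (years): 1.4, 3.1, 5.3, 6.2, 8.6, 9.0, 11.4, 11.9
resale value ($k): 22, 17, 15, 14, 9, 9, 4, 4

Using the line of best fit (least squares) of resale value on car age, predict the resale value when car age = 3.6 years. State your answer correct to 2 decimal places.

n = 8, Σx = 56.9, Σy = 94, Σxy = 501.4, Σx² = 504.63
Sxx = Σx² − (Σx)²/n = 504.63 − 404.70125 = 99.92875
Sxy = Σxy − (Σx)(Σy)/n = 501.4 − 668.575 = -167.175
b = Sxy/Sxx = -167.175/99.92875 = -1.672942
a = ȳ − b·x̄ = 11.75 − (-1.672942)·7.1125 = 23.648800
ŷ(3.6) = a + b·3.6 = 23.648800 + (-1.672942)·3.6 = 17.626209

17.63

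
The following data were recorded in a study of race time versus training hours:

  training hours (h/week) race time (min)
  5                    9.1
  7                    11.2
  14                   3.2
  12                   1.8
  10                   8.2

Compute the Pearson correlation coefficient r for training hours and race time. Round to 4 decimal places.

n = 5, Σx = 48, Σy = 33.5, Σxy = 272.3, Σx² = 514, Σy² = 288.97
Sxx = Σx² − (Σx)²/n = 514 − 460.8 = 53.2
Sxy = Σxy − (Σx)(Σy)/n = 272.3 − 321.6 = -49.3
Syy = Σy² − (Σy)²/n = 288.97 − 224.45 = 64.52
r = Sxy/√(Sxx·Syy) = -49.3/√(3432.464) = -49.3/58.587234 = -0.841480

-0.8415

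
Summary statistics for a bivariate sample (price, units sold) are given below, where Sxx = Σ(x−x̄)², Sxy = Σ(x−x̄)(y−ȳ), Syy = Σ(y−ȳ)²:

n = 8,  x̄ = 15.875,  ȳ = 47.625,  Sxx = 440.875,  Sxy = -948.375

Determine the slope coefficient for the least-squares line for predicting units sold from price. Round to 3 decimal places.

b = Sxy/Sxx = -948.375/440.875 = -2.151120

-2.151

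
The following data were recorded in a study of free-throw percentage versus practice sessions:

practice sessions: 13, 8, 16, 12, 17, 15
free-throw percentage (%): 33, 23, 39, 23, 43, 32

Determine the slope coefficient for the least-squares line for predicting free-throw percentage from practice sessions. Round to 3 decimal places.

n = 6, Σx = 81, Σy = 193, Σxy = 2724, Σx² = 1147
Sxx = Σx² − (Σx)²/n = 1147 − 1093.5 = 53.5
Sxy = Σxy − (Σx)(Σy)/n = 2724 − 2605.5 = 118.5
b = Sxy/Sxx = 118.5/53.5 = 2.214953

2.215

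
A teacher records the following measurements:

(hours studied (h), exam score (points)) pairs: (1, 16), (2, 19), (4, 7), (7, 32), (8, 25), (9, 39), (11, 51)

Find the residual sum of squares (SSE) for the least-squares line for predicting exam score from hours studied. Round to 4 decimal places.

373.8095

n = 7, Σx = 42, Σy = 189, Σxy = 1418, Σx² = 336, Σy² = 6437
Sxx = Σx² − (Σx)²/n = 336 − 252 = 84
Sxy = Σxy − (Σx)(Σy)/n = 1418 − 1134 = 284
Syy = Σy² − (Σy)²/n = 6437 − 5103 = 1334
b = Sxy/Sxx = 284/84 = 3.380952
SSE = Syy − b·Sxy = 1334 − 3.380952·284 = 373.809524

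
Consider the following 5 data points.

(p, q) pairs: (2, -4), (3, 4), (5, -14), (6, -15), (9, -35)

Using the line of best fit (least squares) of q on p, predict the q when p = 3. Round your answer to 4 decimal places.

n = 5, Σx = 25, Σy = -64, Σxy = -471, Σx² = 155
Sxx = Σx² − (Σx)²/n = 155 − 125 = 30
Sxy = Σxy − (Σx)(Σy)/n = -471 − (-320) = -151
b = Sxy/Sxx = -151/30 = -5.033333
a = ȳ − b·x̄ = -12.8 − (-5.033333)·5 = 12.366667
ŷ(3) = a + b·3 = 12.366667 + (-5.033333)·3 = -2.733333

-2.7333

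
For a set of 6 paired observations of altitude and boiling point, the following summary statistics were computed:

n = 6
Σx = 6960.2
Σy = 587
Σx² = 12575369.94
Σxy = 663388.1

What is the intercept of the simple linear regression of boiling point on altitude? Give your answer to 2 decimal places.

102.36

Sxx = Σx² − (Σx)²/n = 12575369.94 − 8074064.006667 = 4501305.933333
Sxy = Σxy − (Σx)(Σy)/n = 663388.1 − 680939.566667 = -17551.466667
b = Sxy/Sxx = -17551.466667/4501305.933333 = -0.003899
a = ȳ − b·x̄ = 97.833333 − (-0.003899)·1160.033333 = 102.356529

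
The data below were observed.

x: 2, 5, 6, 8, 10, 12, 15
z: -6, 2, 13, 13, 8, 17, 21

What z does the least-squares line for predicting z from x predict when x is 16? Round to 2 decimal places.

n = 7, Σx = 58, Σy = 68, Σxy = 779, Σx² = 598
Sxx = Σx² − (Σx)²/n = 598 − 480.571429 = 117.428571
Sxy = Σxy − (Σx)(Σy)/n = 779 − 563.428571 = 215.571429
b = Sxy/Sxx = 215.571429/117.428571 = 1.835766
a = ȳ − b·x̄ = 9.714286 − 1.835766·8.285714 = -5.496350
ŷ(16) = a + b·16 = -5.496350 + 1.835766·16 = 23.875912

23.88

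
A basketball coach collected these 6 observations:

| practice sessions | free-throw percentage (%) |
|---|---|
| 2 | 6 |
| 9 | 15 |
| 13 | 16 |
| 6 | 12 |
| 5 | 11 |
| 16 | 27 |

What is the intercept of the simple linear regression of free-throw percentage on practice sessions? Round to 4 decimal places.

n = 6, Σx = 51, Σy = 87, Σxy = 914, Σx² = 571
Sxx = Σx² − (Σx)²/n = 571 − 433.5 = 137.5
Sxy = Σxy − (Σx)(Σy)/n = 914 − 739.5 = 174.5
b = Sxy/Sxx = 174.5/137.5 = 1.269091
a = ȳ − b·x̄ = 14.5 − 1.269091·8.5 = 3.712727

3.7127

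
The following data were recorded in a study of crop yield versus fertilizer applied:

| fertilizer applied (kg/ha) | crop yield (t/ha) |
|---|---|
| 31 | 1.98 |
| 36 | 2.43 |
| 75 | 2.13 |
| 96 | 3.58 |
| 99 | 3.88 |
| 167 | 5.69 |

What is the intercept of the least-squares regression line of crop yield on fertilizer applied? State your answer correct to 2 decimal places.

1.04

n = 6, Σx = 504, Σy = 19.69, Σxy = 1986.64, Σx² = 54788
Sxx = Σx² − (Σx)²/n = 54788 − 42336 = 12452
Sxy = Σxy − (Σx)(Σy)/n = 1986.64 − 1653.96 = 332.68
b = Sxy/Sxx = 332.68/12452 = 0.026717
a = ȳ − b·x̄ = 3.281667 − 0.026717·84 = 1.037439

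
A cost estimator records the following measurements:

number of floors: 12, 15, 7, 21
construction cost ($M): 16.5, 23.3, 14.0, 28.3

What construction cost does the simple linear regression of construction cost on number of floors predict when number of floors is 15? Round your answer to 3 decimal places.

n = 4, Σx = 55, Σy = 82.1, Σxy = 1239.8, Σx² = 859
Sxx = Σx² − (Σx)²/n = 859 − 756.25 = 102.75
Sxy = Σxy − (Σx)(Σy)/n = 1239.8 − 1128.875 = 110.925
b = Sxy/Sxx = 110.925/102.75 = 1.079562
a = ȳ − b·x̄ = 20.525 − 1.079562·13.75 = 5.681022
ŷ(15) = a + b·15 = 5.681022 + 1.079562·15 = 21.874453

21.874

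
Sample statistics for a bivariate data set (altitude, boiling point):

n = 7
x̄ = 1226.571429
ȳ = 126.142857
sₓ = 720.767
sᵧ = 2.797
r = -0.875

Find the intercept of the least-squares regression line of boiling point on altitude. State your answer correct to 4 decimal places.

130.3077

b = r · sᵧ/sₓ = -0.875 · 2.797/720.767 = -0.003396
a = ȳ − b·x̄ = 126.142857 − (-0.003396)·1226.571429 = 130.307698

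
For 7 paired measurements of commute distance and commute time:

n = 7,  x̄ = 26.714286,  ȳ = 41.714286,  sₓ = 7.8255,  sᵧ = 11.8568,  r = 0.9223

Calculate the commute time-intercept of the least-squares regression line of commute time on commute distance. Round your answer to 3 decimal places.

b = r · sᵧ/sₓ = 0.9223 · 11.8568/7.8255 = 1.397422
a = ȳ − b·x̄ = 41.714286 − 1.397422·26.714286 = 4.383152

4.383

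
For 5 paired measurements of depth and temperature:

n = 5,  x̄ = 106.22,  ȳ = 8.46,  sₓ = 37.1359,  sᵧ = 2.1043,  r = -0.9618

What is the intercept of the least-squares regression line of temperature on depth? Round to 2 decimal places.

b = r · sᵧ/sₓ = -0.9618 · 2.1043/37.1359 = -0.054500
a = ȳ − b·x̄ = 8.46 − (-0.054500)·106.22 = 14.249016

14.25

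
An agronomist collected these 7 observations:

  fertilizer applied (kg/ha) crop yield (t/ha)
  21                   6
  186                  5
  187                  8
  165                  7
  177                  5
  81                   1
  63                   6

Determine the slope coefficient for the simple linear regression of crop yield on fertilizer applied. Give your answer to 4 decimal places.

0.0096

n = 7, Σx = 880, Σy = 38, Σxy = 5051, Σx² = 139090
Sxx = Σx² − (Σx)²/n = 139090 − 110628.571429 = 28461.428571
Sxy = Σxy − (Σx)(Σy)/n = 5051 − 4777.142857 = 273.857143
b = Sxy/Sxx = 273.857143/28461.428571 = 0.009622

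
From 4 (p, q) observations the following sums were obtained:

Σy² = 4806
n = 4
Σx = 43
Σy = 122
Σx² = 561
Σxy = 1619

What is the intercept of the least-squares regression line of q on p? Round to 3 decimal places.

Sxx = Σx² − (Σx)²/n = 561 − 462.25 = 98.75
Sxy = Σxy − (Σx)(Σy)/n = 1619 − 1311.5 = 307.5
b = Sxy/Sxx = 307.5/98.75 = 3.113924
a = ȳ − b·x̄ = 30.5 − 3.113924·10.75 = -2.974684

-2.975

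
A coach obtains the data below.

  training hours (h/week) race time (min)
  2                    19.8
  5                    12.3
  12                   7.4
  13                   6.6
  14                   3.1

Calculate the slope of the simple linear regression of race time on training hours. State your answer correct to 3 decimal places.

n = 5, Σx = 46, Σy = 49.2, Σxy = 319.1, Σx² = 538
Sxx = Σx² − (Σx)²/n = 538 − 423.2 = 114.8
Sxy = Σxy − (Σx)(Σy)/n = 319.1 − 452.64 = -133.54
b = Sxy/Sxx = -133.54/114.8 = -1.163240

-1.163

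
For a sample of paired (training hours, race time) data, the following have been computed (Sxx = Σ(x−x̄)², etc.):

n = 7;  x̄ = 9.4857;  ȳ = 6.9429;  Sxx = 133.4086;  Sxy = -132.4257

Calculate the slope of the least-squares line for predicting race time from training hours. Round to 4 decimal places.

-0.9926

b = Sxy/Sxx = -132.4257/133.4086 = -0.992632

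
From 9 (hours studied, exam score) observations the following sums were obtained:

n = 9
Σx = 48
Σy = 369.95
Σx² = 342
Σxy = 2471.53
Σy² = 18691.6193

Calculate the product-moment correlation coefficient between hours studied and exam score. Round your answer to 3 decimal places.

Sxx = Σx² − (Σx)²/n = 342 − 256 = 86
Sxy = Σxy − (Σx)(Σy)/n = 2471.53 − 1973.066667 = 498.463333
Syy = Σy² − (Σy)²/n = 18691.6193 − 15207.000278 = 3484.619022
r = Sxy/√(Sxx·Syy) = 498.463333/√(299677.235911) = 498.463333/547.427836 = 0.910555

0.911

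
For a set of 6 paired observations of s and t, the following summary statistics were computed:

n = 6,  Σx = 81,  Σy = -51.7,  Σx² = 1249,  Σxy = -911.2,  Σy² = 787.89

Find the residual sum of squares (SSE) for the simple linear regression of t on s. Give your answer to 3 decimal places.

49.961

Sxx = Σx² − (Σx)²/n = 1249 − 1093.5 = 155.5
Sxy = Σxy − (Σx)(Σy)/n = -911.2 − (-697.95) = -213.25
Syy = Σy² − (Σy)²/n = 787.89 − 445.481667 = 342.408333
b = Sxy/Sxx = -213.25/155.5 = -1.371383
SSE = Syy − b·Sxy = 342.408333 − (-1.371383)·(-213.25) = 49.960986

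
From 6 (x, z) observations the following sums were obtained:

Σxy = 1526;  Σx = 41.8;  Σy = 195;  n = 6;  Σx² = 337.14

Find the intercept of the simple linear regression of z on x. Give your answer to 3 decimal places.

Sxx = Σx² − (Σx)²/n = 337.14 − 291.206667 = 45.933333
Sxy = Σxy − (Σx)(Σy)/n = 1526 − 1358.5 = 167.5
b = Sxy/Sxx = 167.5/45.933333 = 3.646589
a = ȳ − b·x̄ = 32.5 − 3.646589·6.966667 = 7.095428

7.095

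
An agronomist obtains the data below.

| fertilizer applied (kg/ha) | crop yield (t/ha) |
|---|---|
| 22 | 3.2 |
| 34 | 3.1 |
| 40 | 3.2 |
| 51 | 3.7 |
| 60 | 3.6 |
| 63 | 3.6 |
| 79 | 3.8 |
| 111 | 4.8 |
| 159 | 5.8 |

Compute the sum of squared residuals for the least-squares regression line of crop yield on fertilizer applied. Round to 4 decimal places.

0.2497

n = 9, Σx = 619, Σy = 34.8, Σxy = 2690.5, Σx² = 57253, Σy² = 140.82
Sxx = Σx² − (Σx)²/n = 57253 − 42573.444444 = 14679.555556
Sxy = Σxy − (Σx)(Σy)/n = 2690.5 − 2393.466667 = 297.033333
Syy = Σy² − (Σy)²/n = 140.82 − 134.56 = 6.26
b = Sxy/Sxx = 297.033333/14679.555556 = 0.020234
SSE = Syy − b·Sxy = 6.26 − 0.020234·297.033333 = 0.249682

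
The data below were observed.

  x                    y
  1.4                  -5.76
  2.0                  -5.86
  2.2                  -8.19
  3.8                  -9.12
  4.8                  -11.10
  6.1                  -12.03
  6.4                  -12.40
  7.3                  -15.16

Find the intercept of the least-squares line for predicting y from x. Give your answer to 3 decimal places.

n = 8, Σx = 34, Σy = -79.62, Σxy = -389.149, Σx² = 179.74
Sxx = Σx² − (Σx)²/n = 179.74 − 144.5 = 35.24
Sxy = Σxy − (Σx)(Σy)/n = -389.149 − (-338.385) = -50.764
b = Sxy/Sxx = -50.764/35.24 = -1.440522
a = ȳ − b·x̄ = -9.9525 − (-1.440522)·4.25 = -3.830281

-3.830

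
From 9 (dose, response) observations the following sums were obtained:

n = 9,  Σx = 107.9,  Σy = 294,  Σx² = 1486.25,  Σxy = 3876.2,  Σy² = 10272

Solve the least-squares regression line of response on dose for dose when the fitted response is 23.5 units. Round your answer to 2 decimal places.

Sxx = Σx² − (Σx)²/n = 1486.25 − 1293.601111 = 192.648889
Sxy = Σxy − (Σx)(Σy)/n = 3876.2 − 3524.733333 = 351.466667
b = Sxy/Sxx = 351.466667/192.648889 = 1.824390
a = ȳ − b·x̄ = 32.666667 − 1.824390·11.988889 = 10.794260
Set a + b·x = 23.5: x = (23.5 − 10.794260) / 1.824390 = 6.964378

6.96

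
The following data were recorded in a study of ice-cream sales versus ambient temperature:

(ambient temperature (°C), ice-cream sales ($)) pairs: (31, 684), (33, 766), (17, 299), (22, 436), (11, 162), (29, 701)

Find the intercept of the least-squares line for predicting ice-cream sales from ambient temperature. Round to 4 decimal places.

n = 6, Σx = 143, Σy = 3048, Σxy = 83268, Σx² = 3785
Sxx = Σx² − (Σx)²/n = 3785 − 3408.166667 = 376.833333
Sxy = Σxy − (Σx)(Σy)/n = 83268 − 72644 = 10624
b = Sxy/Sxx = 10624/376.833333 = 28.192835
a = ȳ − b·x̄ = 508 − 28.192835·23.833333 = -163.929235

-163.9292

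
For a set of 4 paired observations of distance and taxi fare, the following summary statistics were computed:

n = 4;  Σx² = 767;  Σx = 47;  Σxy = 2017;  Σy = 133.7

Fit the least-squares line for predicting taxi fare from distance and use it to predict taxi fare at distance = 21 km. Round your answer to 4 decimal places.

52.6368

Sxx = Σx² − (Σx)²/n = 767 − 552.25 = 214.75
Sxy = Σxy − (Σx)(Σy)/n = 2017 − 1570.975 = 446.025
b = Sxy/Sxx = 446.025/214.75 = 2.076950
a = ȳ − b·x̄ = 33.425 − 2.076950·11.75 = 9.020838
ŷ(21) = a + b·21 = 9.020838 + 2.076950·21 = 52.636787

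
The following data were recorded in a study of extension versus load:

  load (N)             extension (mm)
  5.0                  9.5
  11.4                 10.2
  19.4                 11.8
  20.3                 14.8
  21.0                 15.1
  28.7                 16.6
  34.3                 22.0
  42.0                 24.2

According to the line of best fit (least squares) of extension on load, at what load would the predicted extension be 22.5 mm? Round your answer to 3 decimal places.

n = 8, Σx = 182.1, Σy = 124.2, Σxy = 3257.66, Σx² = 5148.59
Sxx = Σx² − (Σx)²/n = 5148.59 − 4145.05125 = 1003.53875
Sxy = Σxy − (Σx)(Σy)/n = 3257.66 − 2827.1025 = 430.5575
b = Sxy/Sxx = 430.5575/1003.53875 = 0.429039
a = ȳ − b·x̄ = 15.525 − 0.429039·22.7625 = 5.758994
Set a + b·x = 22.5: x = (22.5 − 5.758994) / 0.429039 = 39.019754

39.020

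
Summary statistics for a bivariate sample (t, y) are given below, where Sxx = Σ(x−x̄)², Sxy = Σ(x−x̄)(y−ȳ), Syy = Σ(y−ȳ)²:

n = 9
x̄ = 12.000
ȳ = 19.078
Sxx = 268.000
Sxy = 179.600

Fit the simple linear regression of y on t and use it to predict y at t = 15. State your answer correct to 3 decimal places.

b = Sxy/Sxx = 179.6/268 = 0.670149
a = ȳ − b·x̄ = 19.078 − 0.670149·12 = 11.036209
ŷ(15) = a + b·15 = 11.036209 + 0.670149·15 = 21.088448

21.088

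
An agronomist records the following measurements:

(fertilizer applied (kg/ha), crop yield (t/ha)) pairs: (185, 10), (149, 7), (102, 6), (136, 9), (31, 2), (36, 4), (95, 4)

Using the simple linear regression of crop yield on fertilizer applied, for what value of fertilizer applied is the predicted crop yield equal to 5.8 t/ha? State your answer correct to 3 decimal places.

n = 7, Σx = 734, Σy = 42, Σxy = 5315, Σx² = 96608
Sxx = Σx² − (Σx)²/n = 96608 − 76965.142857 = 19642.857143
Sxy = Σxy − (Σx)(Σy)/n = 5315 − 4404 = 911
b = Sxy/Sxx = 911/19642.857143 = 0.046378
a = ȳ − b·x̄ = 6 − 0.046378·104.857143 = 1.136916
Set a + b·x = 5.8: x = (5.8 − 1.136916) / 0.046378 = 100.544770

100.545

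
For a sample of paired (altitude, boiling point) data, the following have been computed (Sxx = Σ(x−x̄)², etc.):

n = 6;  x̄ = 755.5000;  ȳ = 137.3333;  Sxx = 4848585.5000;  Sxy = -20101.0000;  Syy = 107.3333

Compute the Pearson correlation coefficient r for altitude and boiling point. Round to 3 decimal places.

-0.881

r = Sxy/√(Sxx·Syy) = -20101/√(520414682.04715) = -20101/22812.599195 = -0.881136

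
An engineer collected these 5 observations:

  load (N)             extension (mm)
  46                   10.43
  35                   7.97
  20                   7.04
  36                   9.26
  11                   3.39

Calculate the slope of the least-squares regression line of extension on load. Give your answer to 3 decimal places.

0.184

n = 5, Σx = 148, Σy = 38.09, Σxy = 1270.18, Σx² = 5158
Sxx = Σx² − (Σx)²/n = 5158 − 4380.8 = 777.2
Sxy = Σxy − (Σx)(Σy)/n = 1270.18 − 1127.464 = 142.716
b = Sxy/Sxx = 142.716/777.2 = 0.183628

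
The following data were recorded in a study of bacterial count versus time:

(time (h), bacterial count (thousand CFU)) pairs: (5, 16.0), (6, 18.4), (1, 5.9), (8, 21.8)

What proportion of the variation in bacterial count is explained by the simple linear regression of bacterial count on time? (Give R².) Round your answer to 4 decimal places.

0.9920

n = 4, Σx = 20, Σy = 62.1, Σxy = 370.7, Σx² = 126, Σy² = 1104.61
Sxx = Σx² − (Σx)²/n = 126 − 100 = 26
Sxy = Σxy − (Σx)(Σy)/n = 370.7 − 310.5 = 60.2
Syy = Σy² − (Σy)²/n = 1104.61 − 964.1025 = 140.5075
R² = Sxy²/(Sxx·Syy) = (60.2)²/(26·140.5075) = 0.992019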